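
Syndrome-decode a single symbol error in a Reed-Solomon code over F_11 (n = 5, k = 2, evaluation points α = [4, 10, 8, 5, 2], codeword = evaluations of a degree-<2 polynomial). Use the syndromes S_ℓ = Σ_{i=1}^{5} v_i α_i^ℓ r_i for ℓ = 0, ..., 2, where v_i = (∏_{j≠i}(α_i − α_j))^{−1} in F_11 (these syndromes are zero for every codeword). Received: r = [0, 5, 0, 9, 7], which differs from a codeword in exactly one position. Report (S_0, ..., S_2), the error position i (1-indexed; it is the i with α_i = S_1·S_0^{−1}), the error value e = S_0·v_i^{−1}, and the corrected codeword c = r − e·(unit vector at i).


S = (3, 1, 4), error at position 1, error magnitude e = 10, c = [1, 5, 0, 9, 7].

Step 1: column multipliers v_i = (∏_{j≠i}(α_i − α_j))^{−1} mod 11.
  i = 1 (α = 4): (4−10)(4−8)(4−5)(4−2) = (−6)·(−4)·(−1)·2 = −48 ≡ 7, so v_1 = 7^{−1} = 8 (mod 11).
  i = 2 (α = 10): (10−4)(10−8)(10−5)(10−2) = 6·2·5·8 = 480 ≡ 7, so v_2 = 7^{−1} = 8 (mod 11).
  i = 3 (α = 8): (8−4)(8−10)(8−5)(8−2) = 4·(−2)·3·6 = −144 ≡ 10, so v_3 = 10^{−1} = 10 (mod 11).
  i = 4 (α = 5): (5−4)(5−10)(5−8)(5−2) = 1·(−5)·(−3)·3 = 45 ≡ 1, so v_4 = 1^{−1} = 1 (mod 11).
  i = 5 (α = 2): (2−4)(2−10)(2−8)(2−5) = (−2)·(−8)·(−6)·(−3) = 288 ≡ 2, so v_5 = 2^{−1} = 6 (mod 11).
  v = [8, 8, 10, 1, 6].
Step 2: syndromes of r = [0, 5, 0, 9, 7] (all sums mod 11).
  S_0 = Σ v_i r_i = 8·0 + 8·5 + 10·0 + 1·9 + 6·7 = 91 ≡ 3.
  S_1 = Σ v_i α_i r_i = 8·4·0 + 8·10·5 + 10·8·0 + 1·5·9 + 6·2·7 = 529 ≡ 1.
  α_i^2 mod 11 = [5, 1, 9, 3, 4].
  S_2 = Σ v_i α_i^2 r_i = 8·5·0 + 8·1·5 + 10·9·0 + 1·3·9 + 6·4·7 = 235 ≡ 4.
  S = (3, 1, 4) ≠ 0, so r is not a codeword (an error is present).
Step 3: locate the error. For a single error e at position i, S_ℓ = v_i·e·α_i^ℓ, so α_err = S_1/S_0.
  S_0^{−1} = 3^{−1} = 4 (mod 11), so α_err = 1·4 = 4 ≡ 4 = α_1. Error position i = 1.
  Consistency check: S_2/S_1 = 4·1 = 4 ≡ 4 = α_err ✓ (single-error assumption holds).
Step 4: error magnitude e = S_0/v_1 = S_0·∏_{j≠1}(α_1 − α_j) = 3·7 = 21 ≡ 10 (mod 11).
Step 5: correct position 1: c_1 = r_1 − e = 0 − 10 ≡ 1 (mod 11). Hence c = [1, 5, 0, 9, 7].
  Check: interpolating c through the α_i gives m(x) = 2 + 8·x (degree < 2) with m(α_i) = c_i for every i, so c is indeed a codeword.


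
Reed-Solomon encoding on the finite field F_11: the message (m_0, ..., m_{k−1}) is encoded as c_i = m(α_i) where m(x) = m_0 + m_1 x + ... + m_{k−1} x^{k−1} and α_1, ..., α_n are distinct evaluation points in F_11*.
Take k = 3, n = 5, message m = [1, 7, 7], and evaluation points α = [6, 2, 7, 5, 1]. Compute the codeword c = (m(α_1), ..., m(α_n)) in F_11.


c = [9, 10, 8, 2, 4]

Message polynomial: m(x) = 1 + 7·x + 7·x^2 (mod 11).
For each evaluation point α_i, compute m(α_i) mod 11:
  α_1 = 6: Horner steps 7 → 5 → 9, so m(6) = 9.
  α_2 = 2: Horner steps 7 → 10 → 10, so m(2) = 10.
  α_3 = 7: Horner steps 7 → 1 → 8, so m(7) = 8.
  α_4 = 5: Horner steps 7 → 9 → 2, so m(5) = 2.
  α_5 = 1: Horner steps 7 → 3 → 4, so m(1) = 4.
Codeword c = [9, 10, 8, 2, 4] ∈ F_11^5.


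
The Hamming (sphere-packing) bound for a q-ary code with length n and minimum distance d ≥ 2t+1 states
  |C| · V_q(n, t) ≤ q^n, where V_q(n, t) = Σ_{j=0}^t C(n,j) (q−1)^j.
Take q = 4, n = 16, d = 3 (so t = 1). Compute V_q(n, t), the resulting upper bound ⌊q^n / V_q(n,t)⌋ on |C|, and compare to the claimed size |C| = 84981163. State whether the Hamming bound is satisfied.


V_q(n, t) = 49, q^n = 4294967296, Hamming bound = 87652393, |C| = 84981163 ≤ bound (satisfied).

Step 1: Compute V_q(n, t) = Σ_{j=0}^1 C(n, j) (q−1)^j.
  j = 0: C(16,0)·(3)^0 = 1·1 = 1.
  j = 1: C(16,1)·(3)^1 = 16·3 = 48.
  V_q(n, t) = 1 + 48 = 49.
Step 2: q^n = 4^16 = 4294967296.
Step 3: Hamming bound ⌊q^n / V_q(n,t)⌋ = ⌊4294967296/49⌋ = 87652393.
Step 4: Compare |C| = 84981163 to 87652393: satisfied.
The claimed |C| lies below the Hamming bound.


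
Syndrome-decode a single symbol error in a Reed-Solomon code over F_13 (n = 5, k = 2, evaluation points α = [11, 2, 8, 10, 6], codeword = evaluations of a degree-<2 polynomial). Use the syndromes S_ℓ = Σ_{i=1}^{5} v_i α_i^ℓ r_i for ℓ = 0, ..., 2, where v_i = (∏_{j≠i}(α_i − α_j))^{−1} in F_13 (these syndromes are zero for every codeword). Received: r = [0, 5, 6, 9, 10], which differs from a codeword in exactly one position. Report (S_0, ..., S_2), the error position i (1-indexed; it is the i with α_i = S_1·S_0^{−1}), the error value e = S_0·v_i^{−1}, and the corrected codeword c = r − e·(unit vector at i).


S = (7, 5, 11), error at position 4, error magnitude e = 7, c = [0, 5, 6, 2, 10].

Step 1: column multipliers v_i = (∏_{j≠i}(α_i − α_j))^{−1} mod 13.
  i = 1 (α = 11): (11−2)(11−8)(11−10)(11−6) = 9·3·1·5 = 135 ≡ 5, so v_1 = 5^{−1} = 8 (mod 13).
  i = 2 (α = 2): (2−11)(2−8)(2−10)(2−6) = (−9)·(−6)·(−8)·(−4) = 1728 ≡ 12, so v_2 = 12^{−1} = 12 (mod 13).
  i = 3 (α = 8): (8−11)(8−2)(8−10)(8−6) = (−3)·6·(−2)·2 = 72 ≡ 7, so v_3 = 7^{−1} = 2 (mod 13).
  i = 4 (α = 10): (10−11)(10−2)(10−8)(10−6) = (−1)·8·2·4 = −64 ≡ 1, so v_4 = 1^{−1} = 1 (mod 13).
  i = 5 (α = 6): (6−11)(6−2)(6−8)(6−10) = (−5)·4·(−2)·(−4) = −160 ≡ 9, so v_5 = 9^{−1} = 3 (mod 13).
  v = [8, 12, 2, 1, 3].
Step 2: syndromes of r = [0, 5, 6, 9, 10] (all sums mod 13).
  S_0 = Σ v_i r_i = 8·0 + 12·5 + 2·6 + 1·9 + 3·10 = 111 ≡ 7.
  S_1 = Σ v_i α_i r_i = 8·11·0 + 12·2·5 + 2·8·6 + 1·10·9 + 3·6·10 = 486 ≡ 5.
  α_i^2 mod 13 = [4, 4, 12, 9, 10].
  S_2 = Σ v_i α_i^2 r_i = 8·4·0 + 12·4·5 + 2·12·6 + 1·9·9 + 3·10·10 = 765 ≡ 11.
  S = (7, 5, 11) ≠ 0, so r is not a codeword (an error is present).
Step 3: locate the error. For a single error e at position i, S_ℓ = v_i·e·α_i^ℓ, so α_err = S_1/S_0.
  S_0^{−1} = 7^{−1} = 2 (mod 13), so α_err = 5·2 = 10 ≡ 10 = α_4. Error position i = 4.
  Consistency check: S_2/S_1 = 11·8 = 88 ≡ 10 = α_err ✓ (single-error assumption holds).
Step 4: error magnitude e = S_0/v_4 = S_0·∏_{j≠4}(α_4 − α_j) = 7·1 = 7 ≡ 7 (mod 13).
Step 5: correct position 4: c_4 = r_4 − e = 9 − 7 ≡ 2 (mod 13). Hence c = [0, 5, 6, 2, 10].
  Check: interpolating c through the α_i gives m(x) = 9 + 11·x (degree < 2) with m(α_i) = c_i for every i, so c is indeed a codeword.


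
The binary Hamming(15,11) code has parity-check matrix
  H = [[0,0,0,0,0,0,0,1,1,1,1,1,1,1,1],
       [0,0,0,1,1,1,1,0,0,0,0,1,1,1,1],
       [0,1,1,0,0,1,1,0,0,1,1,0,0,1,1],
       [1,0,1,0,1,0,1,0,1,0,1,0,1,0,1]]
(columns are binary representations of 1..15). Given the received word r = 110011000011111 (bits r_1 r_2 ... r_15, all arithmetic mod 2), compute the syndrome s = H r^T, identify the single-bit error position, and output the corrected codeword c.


s = (1, 0, 1, 1)^T, error position = 11, corrected codeword c = 110011000001111

Compute s = H r^T mod 2 one row at a time:
  s_1 = 0 + 0 + 0 + 1 + 1 + 1 + 1 + 1 = 5 ≡ 1 (mod 2).
  s_2 = 0 + 1 + 1 + 0 + 1 + 1 + 1 + 1 = 6 ≡ 0 (mod 2).
  s_3 = 1 + 0 + 1 + 0 + 0 + 1 + 1 + 1 = 5 ≡ 1 (mod 2).
  s_4 = 1 + 0 + 1 + 0 + 0 + 1 + 1 + 1 = 5 ≡ 1 (mod 2).
s = (1, 0, 1, 1)^T — this equals column 11 of H (binary 1011), so error is at position 11.
Correct: flip bit 11 of r = 110011000011111 to get c = 110011000001111.


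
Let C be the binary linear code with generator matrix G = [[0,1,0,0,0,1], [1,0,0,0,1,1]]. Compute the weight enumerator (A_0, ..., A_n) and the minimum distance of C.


Weight distribution: A_0 = 1, A_2 = 1, A_3 = 2. Minimum distance d = 2.

Enumerate all 2^2 = 4 messages m ∈ F_2^2.
For each, compute codeword c = mG in F_2^6, then tally its weight.
  m = 00 → c = 000000, weight = 0.
  m = 10 → c = 010001, weight = 2.
  m = 01 → c = 100011, weight = 3.
  m = 11 → c = 110010, weight = 3.
Tally weights:
  weight 0: 1 codewords.
  weight 2: 1 codewords.
  weight 3: 2 codewords.
Minimum distance d = smallest w > 0 with A_w > 0 = 2.
Sanity: Σ A_w = 4 = 2^2 = 4 ✓.


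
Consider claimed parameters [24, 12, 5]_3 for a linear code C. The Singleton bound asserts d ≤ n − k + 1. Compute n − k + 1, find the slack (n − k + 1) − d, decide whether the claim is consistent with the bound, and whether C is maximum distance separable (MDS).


Singleton RHS = n − k + 1 = 13, slack = 8, bound satisfied, not MDS.

Singleton bound: d ≤ n − k + 1.
Here n = 24, k = 12, so n − k + 1 = 13.
Given d = 5, check d ≤ 13: YES.
Slack = (n − k + 1) − d = 8.
The code is NOT MDS (slack = 8 > 0).
Description: the claimed parameters are [24, 12, 5]_3; such a code would be non-MDS.


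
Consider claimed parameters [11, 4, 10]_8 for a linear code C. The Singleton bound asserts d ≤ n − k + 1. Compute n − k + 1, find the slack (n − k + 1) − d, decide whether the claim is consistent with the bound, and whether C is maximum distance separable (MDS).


Singleton RHS = n − k + 1 = 8, slack = -2, bound violated (no such code; not MDS).

Singleton bound: d ≤ n − k + 1.
Here n = 11, k = 4, so n − k + 1 = 8.
Given d = 10, check d ≤ 8: NO.
Slack = (n − k + 1) − d = -2.
The slack is negative: d = 10 exceeds n − k + 1 = 8 by 2, so the Singleton bound is violated and no linear [11, 4, 10]_8 code can exist. In particular it is not MDS (MDS requires d = n − k + 1 exactly).
Description: the claimed parameters are [11, 4, 10]_8; such a code would be impossible (violates the Singleton bound).


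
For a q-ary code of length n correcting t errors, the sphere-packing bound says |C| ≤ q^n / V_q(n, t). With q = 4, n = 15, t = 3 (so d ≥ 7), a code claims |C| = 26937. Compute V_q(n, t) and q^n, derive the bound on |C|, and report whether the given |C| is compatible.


V_q(n, t) = 13276, q^n = 1073741824, Hamming bound = 80878, |C| = 26937 ≤ bound (satisfied).

Step 1: Compute V_q(n, t) = Σ_{j=0}^3 C(n, j) (q−1)^j.
  j = 0: C(15,0)·(3)^0 = 1·1 = 1.
  j = 1: C(15,1)·(3)^1 = 15·3 = 45.
  j = 2: C(15,2)·(3)^2 = 105·9 = 945.
  j = 3: C(15,3)·(3)^3 = 455·27 = 12285.
  V_q(n, t) = 1 + 45 + 945 + 12285 = 13276.
Step 2: q^n = 4^15 = 1073741824.
Step 3: Hamming bound ⌊q^n / V_q(n,t)⌋ = ⌊1073741824/13276⌋ = 80878.
Step 4: Compare |C| = 26937 to 80878: satisfied.
The claimed |C| lies below the Hamming bound.


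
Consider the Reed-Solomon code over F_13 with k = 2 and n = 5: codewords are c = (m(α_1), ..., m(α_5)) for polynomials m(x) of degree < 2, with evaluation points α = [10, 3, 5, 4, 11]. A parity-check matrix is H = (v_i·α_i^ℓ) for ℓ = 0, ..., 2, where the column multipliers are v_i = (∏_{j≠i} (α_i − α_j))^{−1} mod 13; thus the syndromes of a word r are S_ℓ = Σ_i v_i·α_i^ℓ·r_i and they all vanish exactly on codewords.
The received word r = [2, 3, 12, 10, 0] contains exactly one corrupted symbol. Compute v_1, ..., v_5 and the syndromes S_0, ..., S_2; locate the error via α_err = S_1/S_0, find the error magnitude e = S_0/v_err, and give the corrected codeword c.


S = (10, 1, 4), error at position 4, error magnitude e = 9, c = [2, 3, 12, 1, 0].

Step 1: column multipliers v_i = (∏_{j≠i}(α_i − α_j))^{−1} mod 13.
  i = 1 (α = 10): (10−3)(10−5)(10−4)(10−11) = 7·5·6·(−1) = −210 ≡ 11, so v_1 = 11^{−1} = 6 (mod 13).
  i = 2 (α = 3): (3−10)(3−5)(3−4)(3−11) = (−7)·(−2)·(−1)·(−8) = 112 ≡ 8, so v_2 = 8^{−1} = 5 (mod 13).
  i = 3 (α = 5): (5−10)(5−3)(5−4)(5−11) = (−5)·2·1·(−6) = 60 ≡ 8, so v_3 = 8^{−1} = 5 (mod 13).
  i = 4 (α = 4): (4−10)(4−3)(4−5)(4−11) = (−6)·1·(−1)·(−7) = −42 ≡ 10, so v_4 = 10^{−1} = 4 (mod 13).
  i = 5 (α = 11): (11−10)(11−3)(11−5)(11−4) = 1·8·6·7 = 336 ≡ 11, so v_5 = 11^{−1} = 6 (mod 13).
  v = [6, 5, 5, 4, 6].
Step 2: syndromes of r = [2, 3, 12, 10, 0] (all sums mod 13).
  S_0 = Σ v_i r_i = 6·2 + 5·3 + 5·12 + 4·10 + 6·0 = 127 ≡ 10.
  S_1 = Σ v_i α_i r_i = 6·10·2 + 5·3·3 + 5·5·12 + 4·4·10 + 6·11·0 = 625 ≡ 1.
  α_i^2 mod 13 = [9, 9, 12, 3, 4].
  S_2 = Σ v_i α_i^2 r_i = 6·9·2 + 5·9·3 + 5·12·12 + 4·3·10 + 6·4·0 = 1083 ≡ 4.
  S = (10, 1, 4) ≠ 0, so r is not a codeword (an error is present).
Step 3: locate the error. For a single error e at position i, S_ℓ = v_i·e·α_i^ℓ, so α_err = S_1/S_0.
  S_0^{−1} = 10^{−1} = 4 (mod 13), so α_err = 1·4 = 4 ≡ 4 = α_4. Error position i = 4.
  Consistency check: S_2/S_1 = 4·1 = 4 ≡ 4 = α_err ✓ (single-error assumption holds).
Step 4: error magnitude e = S_0/v_4 = S_0·∏_{j≠4}(α_4 − α_j) = 10·10 = 100 ≡ 9 (mod 13).
Step 5: correct position 4: c_4 = r_4 − e = 10 − 9 ≡ 1 (mod 13). Hence c = [2, 3, 12, 1, 0].
  Check: interpolating c through the α_i gives m(x) = 9 + 11·x (degree < 2) with m(α_i) = c_i for every i, so c is indeed a codeword.


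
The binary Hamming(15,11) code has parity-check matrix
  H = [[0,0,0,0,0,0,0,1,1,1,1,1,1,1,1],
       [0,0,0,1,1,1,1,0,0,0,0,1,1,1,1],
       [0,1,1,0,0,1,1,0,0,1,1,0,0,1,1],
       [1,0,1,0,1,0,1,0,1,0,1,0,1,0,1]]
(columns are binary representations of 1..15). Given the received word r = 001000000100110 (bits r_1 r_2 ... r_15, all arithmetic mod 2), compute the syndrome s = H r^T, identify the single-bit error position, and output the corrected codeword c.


s = (1, 0, 1, 0)^T, error position = 10, corrected codeword c = 001000000000110

Compute s = H r^T mod 2 one row at a time:
  s_1 = 0 + 0 + 1 + 0 + 0 + 1 + 1 + 0 = 3 ≡ 1 (mod 2).
  s_2 = 0 + 0 + 0 + 0 + 0 + 1 + 1 + 0 = 2 ≡ 0 (mod 2).
  s_3 = 0 + 1 + 0 + 0 + 1 + 0 + 1 + 0 = 3 ≡ 1 (mod 2).
  s_4 = 0 + 1 + 0 + 0 + 0 + 0 + 1 + 0 = 2 ≡ 0 (mod 2).
s = (1, 0, 1, 0)^T — this equals column 10 of H (binary 1010), so error is at position 10.
Correct: flip bit 10 of r = 001000000100110 to get c = 001000000000110.


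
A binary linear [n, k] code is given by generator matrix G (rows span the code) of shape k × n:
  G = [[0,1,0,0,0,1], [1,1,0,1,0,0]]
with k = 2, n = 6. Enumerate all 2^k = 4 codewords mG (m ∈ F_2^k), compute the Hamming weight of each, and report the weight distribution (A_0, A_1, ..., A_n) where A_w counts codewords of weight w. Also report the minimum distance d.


Weight distribution: A_0 = 1, A_2 = 1, A_3 = 2. Minimum distance d = 2.

Enumerate all 2^2 = 4 messages m ∈ F_2^2.
For each, compute codeword c = mG in F_2^6, then tally its weight.
  m = 00 → c = 000000, weight = 0.
  m = 10 → c = 010001, weight = 2.
  m = 01 → c = 110100, weight = 3.
  m = 11 → c = 100101, weight = 3.
Tally weights:
  weight 0: 1 codewords.
  weight 2: 1 codewords.
  weight 3: 2 codewords.
Minimum distance d = smallest w > 0 with A_w > 0 = 2.
Sanity: Σ A_w = 4 = 2^2 = 4 ✓.


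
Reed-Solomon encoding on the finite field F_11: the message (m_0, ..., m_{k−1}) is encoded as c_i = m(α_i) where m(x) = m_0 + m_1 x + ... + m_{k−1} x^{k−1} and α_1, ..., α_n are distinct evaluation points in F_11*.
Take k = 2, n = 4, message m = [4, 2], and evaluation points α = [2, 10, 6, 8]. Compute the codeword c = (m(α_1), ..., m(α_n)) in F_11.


c = [8, 2, 5, 9]

Message polynomial: m(x) = 4 + 2·x (mod 11).
For each evaluation point α_i, compute m(α_i) mod 11:
  α_1 = 2: Horner steps 2 → 8, so m(2) = 8.
  α_2 = 10: Horner steps 2 → 2, so m(10) = 2.
  α_3 = 6: Horner steps 2 → 5, so m(6) = 5.
  α_4 = 8: Horner steps 2 → 9, so m(8) = 9.
Codeword c = [8, 2, 5, 9] ∈ F_11^4.


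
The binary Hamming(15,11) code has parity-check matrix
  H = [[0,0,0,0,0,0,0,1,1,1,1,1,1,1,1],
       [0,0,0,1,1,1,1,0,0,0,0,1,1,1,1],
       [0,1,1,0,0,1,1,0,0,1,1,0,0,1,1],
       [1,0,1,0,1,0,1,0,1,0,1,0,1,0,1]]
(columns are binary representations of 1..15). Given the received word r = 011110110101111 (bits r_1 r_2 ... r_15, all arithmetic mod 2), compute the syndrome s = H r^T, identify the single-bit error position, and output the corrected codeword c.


s = (0, 1, 0, 1)^T, error position = 5, corrected codeword c = 011100110101111

Compute s = H r^T mod 2 one row at a time:
  s_1 = 1 + 0 + 1 + 0 + 1 + 1 + 1 + 1 = 6 ≡ 0 (mod 2).
  s_2 = 1 + 1 + 0 + 1 + 1 + 1 + 1 + 1 = 7 ≡ 1 (mod 2).
  s_3 = 1 + 1 + 0 + 1 + 1 + 0 + 1 + 1 = 6 ≡ 0 (mod 2).
  s_4 = 0 + 1 + 1 + 1 + 0 + 0 + 1 + 1 = 5 ≡ 1 (mod 2).
s = (0, 1, 0, 1)^T — this equals column 5 of H (binary 0101), so error is at position 5.
Correct: flip bit 5 of r = 011110110101111 to get c = 011100110101111.


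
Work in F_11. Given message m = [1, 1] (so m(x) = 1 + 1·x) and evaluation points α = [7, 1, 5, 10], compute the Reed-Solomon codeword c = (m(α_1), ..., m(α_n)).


c = [8, 2, 6, 0]

Message polynomial: m(x) = 1 + 1·x (mod 11).
For each evaluation point α_i, compute m(α_i) mod 11:
  α_1 = 7: Horner steps 1 → 8, so m(7) = 8.
  α_2 = 1: Horner steps 1 → 2, so m(1) = 2.
  α_3 = 5: Horner steps 1 → 6, so m(5) = 6.
  α_4 = 10: Horner steps 1 → 0, so m(10) = 0.
Codeword c = [8, 2, 6, 0] ∈ F_11^4.


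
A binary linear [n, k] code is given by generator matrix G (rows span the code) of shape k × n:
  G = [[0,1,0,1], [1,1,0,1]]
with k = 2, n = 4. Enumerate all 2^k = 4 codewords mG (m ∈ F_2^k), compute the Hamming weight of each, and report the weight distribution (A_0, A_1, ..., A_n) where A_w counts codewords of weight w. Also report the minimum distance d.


Weight distribution: A_0 = 1, A_1 = 1, A_2 = 1, A_3 = 1. Minimum distance d = 1.

Enumerate all 2^2 = 4 messages m ∈ F_2^2.
For each, compute codeword c = mG in F_2^4, then tally its weight.
  m = 00 → c = 0000, weight = 0.
  m = 10 → c = 0101, weight = 2.
  m = 01 → c = 1101, weight = 3.
  m = 11 → c = 1000, weight = 1.
Tally weights:
  weight 0: 1 codewords.
  weight 1: 1 codewords.
  weight 2: 1 codewords.
  weight 3: 1 codewords.
Minimum distance d = smallest w > 0 with A_w > 0 = 1.
Sanity: Σ A_w = 4 = 2^2 = 4 ✓.


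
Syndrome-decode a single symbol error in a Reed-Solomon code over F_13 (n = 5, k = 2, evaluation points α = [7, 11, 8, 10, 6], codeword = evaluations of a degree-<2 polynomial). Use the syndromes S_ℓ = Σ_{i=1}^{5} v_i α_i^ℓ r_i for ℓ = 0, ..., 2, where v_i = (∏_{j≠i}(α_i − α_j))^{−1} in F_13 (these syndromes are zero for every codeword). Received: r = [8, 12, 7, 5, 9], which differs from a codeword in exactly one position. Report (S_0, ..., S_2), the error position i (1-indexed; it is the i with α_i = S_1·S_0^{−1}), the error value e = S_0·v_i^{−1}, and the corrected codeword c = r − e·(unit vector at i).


S = (1, 11, 4), error at position 2, error magnitude e = 8, c = [8, 4, 7, 5, 9].

Step 1: column multipliers v_i = (∏_{j≠i}(α_i − α_j))^{−1} mod 13.
  i = 1 (α = 7): (7−11)(7−8)(7−10)(7−6) = (−4)·(−1)·(−3)·1 = −12 ≡ 1, so v_1 = 1^{−1} = 1 (mod 13).
  i = 2 (α = 11): (11−7)(11−8)(11−10)(11−6) = 4·3·1·5 = 60 ≡ 8, so v_2 = 8^{−1} = 5 (mod 13).
  i = 3 (α = 8): (8−7)(8−11)(8−10)(8−6) = 1·(−3)·(−2)·2 = 12 ≡ 12, so v_3 = 12^{−1} = 12 (mod 13).
  i = 4 (α = 10): (10−7)(10−11)(10−8)(10−6) = 3·(−1)·2·4 = −24 ≡ 2, so v_4 = 2^{−1} = 7 (mod 13).
  i = 5 (α = 6): (6−7)(6−11)(6−8)(6−10) = (−1)·(−5)·(−2)·(−4) = 40 ≡ 1, so v_5 = 1^{−1} = 1 (mod 13).
  v = [1, 5, 12, 7, 1].
Step 2: syndromes of r = [8, 12, 7, 5, 9] (all sums mod 13).
  S_0 = Σ v_i r_i = 1·8 + 5·12 + 12·7 + 7·5 + 1·9 = 196 ≡ 1.
  S_1 = Σ v_i α_i r_i = 1·7·8 + 5·11·12 + 12·8·7 + 7·10·5 + 1·6·9 = 1792 ≡ 11.
  α_i^2 mod 13 = [10, 4, 12, 9, 10].
  S_2 = Σ v_i α_i^2 r_i = 1·10·8 + 5·4·12 + 12·12·7 + 7·9·5 + 1·10·9 = 1733 ≡ 4.
  S = (1, 11, 4) ≠ 0, so r is not a codeword (an error is present).
Step 3: locate the error. For a single error e at position i, S_ℓ = v_i·e·α_i^ℓ, so α_err = S_1/S_0.
  S_0^{−1} = 1^{−1} = 1 (mod 13), so α_err = 11·1 = 11 ≡ 11 = α_2. Error position i = 2.
  Consistency check: S_2/S_1 = 4·6 = 24 ≡ 11 = α_err ✓ (single-error assumption holds).
Step 4: error magnitude e = S_0/v_2 = S_0·∏_{j≠2}(α_2 − α_j) = 1·8 = 8 ≡ 8 (mod 13).
Step 5: correct position 2: c_2 = r_2 − e = 12 − 8 ≡ 4 (mod 13). Hence c = [8, 4, 7, 5, 9].
  Check: interpolating c through the α_i gives m(x) = 2 + 12·x (degree < 2) with m(α_i) = c_i for every i, so c is indeed a codeword.


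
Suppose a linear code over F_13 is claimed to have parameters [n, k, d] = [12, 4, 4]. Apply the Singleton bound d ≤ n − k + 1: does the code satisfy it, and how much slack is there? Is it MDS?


Singleton RHS = n − k + 1 = 9, slack = 5, bound satisfied, not MDS.

Singleton bound: d ≤ n − k + 1.
Here n = 12, k = 4, so n − k + 1 = 9.
Given d = 4, check d ≤ 9: YES.
Slack = (n − k + 1) − d = 5.
The code is NOT MDS (slack = 5 > 0).
Description: the claimed parameters are [12, 4, 4]_13; such a code would be non-MDS.


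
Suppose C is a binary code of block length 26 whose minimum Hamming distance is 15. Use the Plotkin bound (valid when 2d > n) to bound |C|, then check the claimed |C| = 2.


Plotkin bound M ≤ 6; given |C| = 2 ≤ bound (satisfied).

Check applicability: 2d = 30, n = 26.
2d − n = 4 > 0, so Plotkin applies.
Compute d/(2d−n) = 15/4 ≈ 3.7500.
⌊d/(2d−n)⌋ = 3.
Plotkin bound: M ≤ 2·3 = 6.
Given |C| = 2, check: satisfied.
This |C| is below the Plotkin bound.


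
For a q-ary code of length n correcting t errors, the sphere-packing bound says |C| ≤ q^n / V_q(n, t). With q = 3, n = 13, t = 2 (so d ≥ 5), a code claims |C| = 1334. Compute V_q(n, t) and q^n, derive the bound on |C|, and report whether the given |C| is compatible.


V_q(n, t) = 339, q^n = 1594323, Hamming bound = 4703, |C| = 1334 ≤ bound (satisfied).

Step 1: Compute V_q(n, t) = Σ_{j=0}^2 C(n, j) (q−1)^j.
  j = 0: C(13,0)·(2)^0 = 1·1 = 1.
  j = 1: C(13,1)·(2)^1 = 13·2 = 26.
  j = 2: C(13,2)·(2)^2 = 78·4 = 312.
  V_q(n, t) = 1 + 26 + 312 = 339.
Step 2: q^n = 3^13 = 1594323.
Step 3: Hamming bound ⌊q^n / V_q(n,t)⌋ = ⌊1594323/339⌋ = 4703.
Step 4: Compare |C| = 1334 to 4703: satisfied.
The claimed |C| lies below the Hamming bound.


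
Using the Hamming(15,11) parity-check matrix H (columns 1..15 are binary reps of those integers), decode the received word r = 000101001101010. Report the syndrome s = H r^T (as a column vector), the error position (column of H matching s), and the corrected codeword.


s = (0, 0, 1, 1)^T, error position = 3, corrected codeword c = 001101001101010

Compute s = H r^T mod 2 one row at a time:
  s_1 = 0 + 1 + 1 + 0 + 1 + 0 + 1 + 0 = 4 ≡ 0 (mod 2).
  s_2 = 1 + 0 + 1 + 0 + 1 + 0 + 1 + 0 = 4 ≡ 0 (mod 2).
  s_3 = 0 + 0 + 1 + 0 + 1 + 0 + 1 + 0 = 3 ≡ 1 (mod 2).
  s_4 = 0 + 0 + 0 + 0 + 1 + 0 + 0 + 0 = 1 ≡ 1 (mod 2).
s = (0, 0, 1, 1)^T — this equals column 3 of H (binary 0011), so error is at position 3.
Correct: flip bit 3 of r = 000101001101010 to get c = 001101001101010.


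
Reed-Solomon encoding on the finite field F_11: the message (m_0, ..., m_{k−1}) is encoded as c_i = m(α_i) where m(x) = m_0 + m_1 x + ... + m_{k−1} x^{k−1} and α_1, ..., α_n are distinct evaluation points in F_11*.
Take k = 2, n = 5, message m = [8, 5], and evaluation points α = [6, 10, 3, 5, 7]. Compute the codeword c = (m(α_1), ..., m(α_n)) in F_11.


c = [5, 3, 1, 0, 10]

Message polynomial: m(x) = 8 + 5·x (mod 11).
For each evaluation point α_i, compute m(α_i) mod 11:
  α_1 = 6: Horner steps 5 → 5, so m(6) = 5.
  α_2 = 10: Horner steps 5 → 3, so m(10) = 3.
  α_3 = 3: Horner steps 5 → 1, so m(3) = 1.
  α_4 = 5: Horner steps 5 → 0, so m(5) = 0.
  α_5 = 7: Horner steps 5 → 10, so m(7) = 10.
Codeword c = [5, 3, 1, 0, 10] ∈ F_11^5.


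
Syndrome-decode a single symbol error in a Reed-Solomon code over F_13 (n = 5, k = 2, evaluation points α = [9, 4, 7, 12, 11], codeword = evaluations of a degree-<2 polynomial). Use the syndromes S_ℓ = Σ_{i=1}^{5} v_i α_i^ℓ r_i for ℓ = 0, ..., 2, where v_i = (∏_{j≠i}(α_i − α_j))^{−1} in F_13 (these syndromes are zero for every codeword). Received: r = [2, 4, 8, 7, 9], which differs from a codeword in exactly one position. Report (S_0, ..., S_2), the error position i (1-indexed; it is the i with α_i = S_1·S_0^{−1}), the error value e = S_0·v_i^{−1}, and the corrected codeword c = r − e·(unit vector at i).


S = (9, 4, 9), error at position 4, error magnitude e = 1, c = [2, 4, 8, 6, 9].

Step 1: column multipliers v_i = (∏_{j≠i}(α_i − α_j))^{−1} mod 13.
  i = 1 (α = 9): (9−4)(9−7)(9−12)(9−11) = 5·2·(−3)·(−2) = 60 ≡ 8, so v_1 = 8^{−1} = 5 (mod 13).
  i = 2 (α = 4): (4−9)(4−7)(4−12)(4−11) = (−5)·(−3)·(−8)·(−7) = 840 ≡ 8, so v_2 = 8^{−1} = 5 (mod 13).
  i = 3 (α = 7): (7−9)(7−4)(7−12)(7−11) = (−2)·3·(−5)·(−4) = −120 ≡ 10, so v_3 = 10^{−1} = 4 (mod 13).
  i = 4 (α = 12): (12−9)(12−4)(12−7)(12−11) = 3·8·5·1 = 120 ≡ 3, so v_4 = 3^{−1} = 9 (mod 13).
  i = 5 (α = 11): (11−9)(11−4)(11−7)(11−12) = 2·7·4·(−1) = −56 ≡ 9, so v_5 = 9^{−1} = 3 (mod 13).
  v = [5, 5, 4, 9, 3].
Step 2: syndromes of r = [2, 4, 8, 7, 9] (all sums mod 13).
  S_0 = Σ v_i r_i = 5·2 + 5·4 + 4·8 + 9·7 + 3·9 = 152 ≡ 9.
  S_1 = Σ v_i α_i r_i = 5·9·2 + 5·4·4 + 4·7·8 + 9·12·7 + 3·11·9 = 1447 ≡ 4.
  α_i^2 mod 13 = [3, 3, 10, 1, 4].
  S_2 = Σ v_i α_i^2 r_i = 5·3·2 + 5·3·4 + 4·10·8 + 9·1·7 + 3·4·9 = 581 ≡ 9.
  S = (9, 4, 9) ≠ 0, so r is not a codeword (an error is present).
Step 3: locate the error. For a single error e at position i, S_ℓ = v_i·e·α_i^ℓ, so α_err = S_1/S_0.
  S_0^{−1} = 9^{−1} = 3 (mod 13), so α_err = 4·3 = 12 ≡ 12 = α_4. Error position i = 4.
  Consistency check: S_2/S_1 = 9·10 = 90 ≡ 12 = α_err ✓ (single-error assumption holds).
Step 4: error magnitude e = S_0/v_4 = S_0·∏_{j≠4}(α_4 − α_j) = 9·3 = 27 ≡ 1 (mod 13).
Step 5: correct position 4: c_4 = r_4 − e = 7 − 1 ≡ 6 (mod 13). Hence c = [2, 4, 8, 6, 9].
  Check: interpolating c through the α_i gives m(x) = 3 + 10·x (degree < 2) with m(α_i) = c_i for every i, so c is indeed a codeword.


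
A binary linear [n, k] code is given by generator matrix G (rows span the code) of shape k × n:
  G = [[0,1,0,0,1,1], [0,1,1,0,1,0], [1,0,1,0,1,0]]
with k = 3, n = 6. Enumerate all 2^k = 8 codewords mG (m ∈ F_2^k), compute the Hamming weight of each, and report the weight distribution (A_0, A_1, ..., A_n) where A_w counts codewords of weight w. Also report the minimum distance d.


Weight distribution: A_0 = 1, A_2 = 2, A_3 = 4, A_4 = 1. Minimum distance d = 2.

Enumerate all 2^3 = 8 messages m ∈ F_2^3.
For each, compute codeword c = mG in F_2^6, then tally its weight.
  m = 000 → c = 000000, weight = 0.
  m = 100 → c = 010011, weight = 3.
  m = 010 → c = 011010, weight = 3.
  m = 110 → c = 001001, weight = 2.
  m = 001 → c = 101010, weight = 3.
  m = 101 → c = 111001, weight = 4.
  m = 011 → c = 110000, weight = 2.
  m = 111 → c = 100011, weight = 3.
Tally weights:
  weight 0: 1 codewords.
  weight 2: 2 codewords.
  weight 3: 4 codewords.
  weight 4: 1 codewords.
Minimum distance d = smallest w > 0 with A_w > 0 = 2.
Sanity: Σ A_w = 8 = 2^3 = 8 ✓.


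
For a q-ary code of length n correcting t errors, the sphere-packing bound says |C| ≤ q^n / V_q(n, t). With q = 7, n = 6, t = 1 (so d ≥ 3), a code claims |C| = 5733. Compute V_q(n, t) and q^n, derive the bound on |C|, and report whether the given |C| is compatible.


V_q(n, t) = 37, q^n = 117649, Hamming bound = 3179, |C| = 5733 > bound (violated).

Step 1: Compute V_q(n, t) = Σ_{j=0}^1 C(n, j) (q−1)^j.
  j = 0: C(6,0)·(6)^0 = 1·1 = 1.
  j = 1: C(6,1)·(6)^1 = 6·6 = 36.
  V_q(n, t) = 1 + 36 = 37.
Step 2: q^n = 7^6 = 117649.
Step 3: Hamming bound ⌊q^n / V_q(n,t)⌋ = ⌊117649/37⌋ = 3179.
Step 4: Compare |C| = 5733 to 3179: violated.
The claimed |C| lies above the Hamming bound, so no 7-ary code of length 6 with d ≥ 3 can have 5733 codewords.


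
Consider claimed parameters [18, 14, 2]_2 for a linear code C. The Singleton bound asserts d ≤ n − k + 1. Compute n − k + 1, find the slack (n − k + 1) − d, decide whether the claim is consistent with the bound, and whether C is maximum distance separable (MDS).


Singleton RHS = n − k + 1 = 5, slack = 3, bound satisfied, not MDS.

Singleton bound: d ≤ n − k + 1.
Here n = 18, k = 14, so n − k + 1 = 5.
Given d = 2, check d ≤ 5: YES.
Slack = (n − k + 1) − d = 3.
The code is NOT MDS (slack = 3 > 0).
Description: the claimed parameters are [18, 14, 2]_2; such a code would be non-MDS.


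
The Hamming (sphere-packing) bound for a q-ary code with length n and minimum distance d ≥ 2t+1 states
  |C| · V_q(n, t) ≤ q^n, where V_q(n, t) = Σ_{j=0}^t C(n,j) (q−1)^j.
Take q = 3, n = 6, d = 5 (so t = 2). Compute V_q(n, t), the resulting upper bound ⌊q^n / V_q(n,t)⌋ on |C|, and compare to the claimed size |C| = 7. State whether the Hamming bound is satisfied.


V_q(n, t) = 73, q^n = 729, Hamming bound = 9, |C| = 7 ≤ bound (satisfied).

Step 1: Compute V_q(n, t) = Σ_{j=0}^2 C(n, j) (q−1)^j.
  j = 0: C(6,0)·(2)^0 = 1·1 = 1.
  j = 1: C(6,1)·(2)^1 = 6·2 = 12.
  j = 2: C(6,2)·(2)^2 = 15·4 = 60.
  V_q(n, t) = 1 + 12 + 60 = 73.
Step 2: q^n = 3^6 = 729.
Step 3: Hamming bound ⌊q^n / V_q(n,t)⌋ = ⌊729/73⌋ = 9.
Step 4: Compare |C| = 7 to 9: satisfied.
The claimed |C| lies below the Hamming bound.


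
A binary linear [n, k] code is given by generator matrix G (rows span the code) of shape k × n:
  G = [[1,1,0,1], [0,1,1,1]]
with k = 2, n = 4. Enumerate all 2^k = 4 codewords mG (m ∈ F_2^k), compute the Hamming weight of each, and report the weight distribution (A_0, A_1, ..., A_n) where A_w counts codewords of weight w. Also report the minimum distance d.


Weight distribution: A_0 = 1, A_2 = 1, A_3 = 2. Minimum distance d = 2.

Enumerate all 2^2 = 4 messages m ∈ F_2^2.
For each, compute codeword c = mG in F_2^4, then tally its weight.
  m = 00 → c = 0000, weight = 0.
  m = 10 → c = 1101, weight = 3.
  m = 01 → c = 0111, weight = 3.
  m = 11 → c = 1010, weight = 2.
Tally weights:
  weight 0: 1 codewords.
  weight 2: 1 codewords.
  weight 3: 2 codewords.
Minimum distance d = smallest w > 0 with A_w > 0 = 2.
Sanity: Σ A_w = 4 = 2^2 = 4 ✓.


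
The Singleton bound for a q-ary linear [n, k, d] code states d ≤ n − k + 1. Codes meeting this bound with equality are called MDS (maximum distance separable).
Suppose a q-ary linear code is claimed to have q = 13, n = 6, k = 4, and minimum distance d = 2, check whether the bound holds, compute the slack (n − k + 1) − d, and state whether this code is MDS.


Singleton RHS = n − k + 1 = 3, slack = 1, bound satisfied, not MDS.

Singleton bound: d ≤ n − k + 1.
Here n = 6, k = 4, so n − k + 1 = 3.
Given d = 2, check d ≤ 3: YES.
Slack = (n − k + 1) − d = 1.
The code is NOT MDS (slack = 1 > 0).
Description: the claimed parameters are [6, 4, 2]_13; such a code would be non-MDS.


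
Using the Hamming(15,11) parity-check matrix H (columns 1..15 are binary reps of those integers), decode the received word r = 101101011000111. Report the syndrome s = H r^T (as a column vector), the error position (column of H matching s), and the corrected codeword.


s = (1, 1, 0, 1)^T, error position = 13, corrected codeword c = 101101011000011

Compute s = H r^T mod 2 one row at a time:
  s_1 = 1 + 1 + 0 + 0 + 0 + 1 + 1 + 1 = 5 ≡ 1 (mod 2).
  s_2 = 1 + 0 + 1 + 0 + 0 + 1 + 1 + 1 = 5 ≡ 1 (mod 2).
  s_3 = 0 + 1 + 1 + 0 + 0 + 0 + 1 + 1 = 4 ≡ 0 (mod 2).
  s_4 = 1 + 1 + 0 + 0 + 1 + 0 + 1 + 1 = 5 ≡ 1 (mod 2).
s = (1, 1, 0, 1)^T — this equals column 13 of H (binary 1101), so error is at position 13.
Correct: flip bit 13 of r = 101101011000111 to get c = 101101011000011.


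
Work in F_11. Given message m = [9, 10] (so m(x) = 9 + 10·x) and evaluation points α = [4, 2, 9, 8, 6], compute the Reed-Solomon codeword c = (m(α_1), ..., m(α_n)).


c = [5, 7, 0, 1, 3]

Message polynomial: m(x) = 9 + 10·x (mod 11).
For each evaluation point α_i, compute m(α_i) mod 11:
  α_1 = 4: Horner steps 10 → 5, so m(4) = 5.
  α_2 = 2: Horner steps 10 → 7, so m(2) = 7.
  α_3 = 9: Horner steps 10 → 0, so m(9) = 0.
  α_4 = 8: Horner steps 10 → 1, so m(8) = 1.
  α_5 = 6: Horner steps 10 → 3, so m(6) = 3.
Codeword c = [5, 7, 0, 1, 3] ∈ F_11^5.


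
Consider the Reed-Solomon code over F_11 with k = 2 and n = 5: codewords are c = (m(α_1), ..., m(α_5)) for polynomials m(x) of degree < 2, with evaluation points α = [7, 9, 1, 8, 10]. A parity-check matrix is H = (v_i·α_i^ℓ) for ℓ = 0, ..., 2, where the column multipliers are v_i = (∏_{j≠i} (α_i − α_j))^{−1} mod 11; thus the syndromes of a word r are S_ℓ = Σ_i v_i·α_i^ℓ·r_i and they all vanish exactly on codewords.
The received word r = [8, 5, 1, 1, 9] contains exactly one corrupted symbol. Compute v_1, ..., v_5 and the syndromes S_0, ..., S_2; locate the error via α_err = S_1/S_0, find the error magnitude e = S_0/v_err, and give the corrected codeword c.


S = (5, 5, 5), error at position 3, error magnitude e = 6, c = [8, 5, 6, 1, 9].

Step 1: column multipliers v_i = (∏_{j≠i}(α_i − α_j))^{−1} mod 11.
  i = 1 (α = 7): (7−9)(7−1)(7−8)(7−10) = (−2)·6·(−1)·(−3) = −36 ≡ 8, so v_1 = 8^{−1} = 7 (mod 11).
  i = 2 (α = 9): (9−7)(9−1)(9−8)(9−10) = 2·8·1·(−1) = −16 ≡ 6, so v_2 = 6^{−1} = 2 (mod 11).
  i = 3 (α = 1): (1−7)(1−9)(1−8)(1−10) = (−6)·(−8)·(−7)·(−9) = 3024 ≡ 10, so v_3 = 10^{−1} = 10 (mod 11).
  i = 4 (α = 8): (8−7)(8−9)(8−1)(8−10) = 1·(−1)·7·(−2) = 14 ≡ 3, so v_4 = 3^{−1} = 4 (mod 11).
  i = 5 (α = 10): (10−7)(10−9)(10−1)(10−8) = 3·1·9·2 = 54 ≡ 10, so v_5 = 10^{−1} = 10 (mod 11).
  v = [7, 2, 10, 4, 10].
Step 2: syndromes of r = [8, 5, 1, 1, 9] (all sums mod 11).
  S_0 = Σ v_i r_i = 7·8 + 2·5 + 10·1 + 4·1 + 10·9 = 170 ≡ 5.
  S_1 = Σ v_i α_i r_i = 7·7·8 + 2·9·5 + 10·1·1 + 4·8·1 + 10·10·9 = 1424 ≡ 5.
  α_i^2 mod 11 = [5, 4, 1, 9, 1].
  S_2 = Σ v_i α_i^2 r_i = 7·5·8 + 2·4·5 + 10·1·1 + 4·9·1 + 10·1·9 = 456 ≡ 5.
  S = (5, 5, 5) ≠ 0, so r is not a codeword (an error is present).
Step 3: locate the error. For a single error e at position i, S_ℓ = v_i·e·α_i^ℓ, so α_err = S_1/S_0.
  S_0^{−1} = 5^{−1} = 9 (mod 11), so α_err = 5·9 = 45 ≡ 1 = α_3. Error position i = 3.
  Consistency check: S_2/S_1 = 5·9 = 45 ≡ 1 = α_err ✓ (single-error assumption holds).
Step 4: error magnitude e = S_0/v_3 = S_0·∏_{j≠3}(α_3 − α_j) = 5·10 = 50 ≡ 6 (mod 11).
Step 5: correct position 3: c_3 = r_3 − e = 1 − 6 ≡ 6 (mod 11). Hence c = [8, 5, 6, 1, 9].
  Check: interpolating c through the α_i gives m(x) = 2 + 4·x (degree < 2) with m(α_i) = c_i for every i, so c is indeed a codeword.


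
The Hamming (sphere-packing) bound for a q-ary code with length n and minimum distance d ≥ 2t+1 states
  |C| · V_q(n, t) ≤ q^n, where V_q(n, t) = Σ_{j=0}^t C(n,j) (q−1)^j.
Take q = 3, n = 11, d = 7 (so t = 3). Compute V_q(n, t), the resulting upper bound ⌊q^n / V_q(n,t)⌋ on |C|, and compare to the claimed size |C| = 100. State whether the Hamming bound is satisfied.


V_q(n, t) = 1563, q^n = 177147, Hamming bound = 113, |C| = 100 ≤ bound (satisfied).

Step 1: Compute V_q(n, t) = Σ_{j=0}^3 C(n, j) (q−1)^j.
  j = 0: C(11,0)·(2)^0 = 1·1 = 1.
  j = 1: C(11,1)·(2)^1 = 11·2 = 22.
  j = 2: C(11,2)·(2)^2 = 55·4 = 220.
  j = 3: C(11,3)·(2)^3 = 165·8 = 1320.
  V_q(n, t) = 1 + 22 + 220 + 1320 = 1563.
Step 2: q^n = 3^11 = 177147.
Step 3: Hamming bound ⌊q^n / V_q(n,t)⌋ = ⌊177147/1563⌋ = 113.
Step 4: Compare |C| = 100 to 113: satisfied.
The claimed |C| lies below the Hamming bound.


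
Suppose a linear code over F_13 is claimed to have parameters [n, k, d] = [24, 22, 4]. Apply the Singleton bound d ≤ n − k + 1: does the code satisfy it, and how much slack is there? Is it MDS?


Singleton RHS = n − k + 1 = 3, slack = -1, bound violated (no such code; not MDS).

Singleton bound: d ≤ n − k + 1.
Here n = 24, k = 22, so n − k + 1 = 3.
Given d = 4, check d ≤ 3: NO.
Slack = (n − k + 1) − d = -1.
The slack is negative: d = 4 exceeds n − k + 1 = 3 by 1, so the Singleton bound is violated and no linear [24, 22, 4]_13 code can exist. In particular it is not MDS (MDS requires d = n − k + 1 exactly).
Description: the claimed parameters are [24, 22, 4]_13; such a code would be impossible (violates the Singleton bound).


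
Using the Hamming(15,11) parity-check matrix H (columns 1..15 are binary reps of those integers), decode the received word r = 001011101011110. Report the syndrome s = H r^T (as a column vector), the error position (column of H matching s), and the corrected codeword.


s = (1, 0, 1, 0)^T, error position = 10, corrected codeword c = 001011101111110

Compute s = H r^T mod 2 one row at a time:
  s_1 = 0 + 1 + 0 + 1 + 1 + 1 + 1 + 0 = 5 ≡ 1 (mod 2).
  s_2 = 0 + 1 + 1 + 1 + 1 + 1 + 1 + 0 = 6 ≡ 0 (mod 2).
  s_3 = 0 + 1 + 1 + 1 + 0 + 1 + 1 + 0 = 5 ≡ 1 (mod 2).
  s_4 = 0 + 1 + 1 + 1 + 1 + 1 + 1 + 0 = 6 ≡ 0 (mod 2).
s = (1, 0, 1, 0)^T — this equals column 10 of H (binary 1010), so error is at position 10.
Correct: flip bit 10 of r = 001011101011110 to get c = 001011101111110.


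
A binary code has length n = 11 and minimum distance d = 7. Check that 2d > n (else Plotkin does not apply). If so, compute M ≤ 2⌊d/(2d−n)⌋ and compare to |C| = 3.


Plotkin bound M ≤ 4; given |C| = 3 ≤ bound (satisfied).

Check applicability: 2d = 14, n = 11.
2d − n = 3 > 0, so Plotkin applies.
Compute d/(2d−n) = 7/3 ≈ 2.3333.
⌊d/(2d−n)⌋ = 2.
Plotkin bound: M ≤ 2·2 = 4.
Given |C| = 3, check: satisfied.
This |C| is below the Plotkin bound.


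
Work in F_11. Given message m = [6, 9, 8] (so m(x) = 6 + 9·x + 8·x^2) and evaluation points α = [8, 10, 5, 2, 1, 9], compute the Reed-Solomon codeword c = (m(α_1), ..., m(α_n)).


c = [7, 5, 9, 1, 1, 9]

Message polynomial: m(x) = 6 + 9·x + 8·x^2 (mod 11).
For each evaluation point α_i, compute m(α_i) mod 11:
  α_1 = 8: Horner steps 8 → 7 → 7, so m(8) = 7.
  α_2 = 10: Horner steps 8 → 1 → 5, so m(10) = 5.
  α_3 = 5: Horner steps 8 → 5 → 9, so m(5) = 9.
  α_4 = 2: Horner steps 8 → 3 → 1, so m(2) = 1.
  α_5 = 1: Horner steps 8 → 6 → 1, so m(1) = 1.
  α_6 = 9: Horner steps 8 → 4 → 9, so m(9) = 9.
Codeword c = [7, 5, 9, 1, 1, 9] ∈ F_11^6.


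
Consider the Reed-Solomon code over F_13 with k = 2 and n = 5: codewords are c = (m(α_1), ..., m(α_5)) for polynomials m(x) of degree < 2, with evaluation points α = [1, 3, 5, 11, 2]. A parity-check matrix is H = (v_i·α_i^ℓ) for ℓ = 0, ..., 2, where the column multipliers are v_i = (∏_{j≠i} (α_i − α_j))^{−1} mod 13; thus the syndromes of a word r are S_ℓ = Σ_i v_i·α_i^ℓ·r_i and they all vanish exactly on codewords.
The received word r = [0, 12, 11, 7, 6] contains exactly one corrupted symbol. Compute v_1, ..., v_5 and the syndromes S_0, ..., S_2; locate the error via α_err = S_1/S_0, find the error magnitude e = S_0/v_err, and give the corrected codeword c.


S = (3, 7, 12), error at position 4, error magnitude e = 12, c = [0, 12, 11, 8, 6].

Step 1: column multipliers v_i = (∏_{j≠i}(α_i − α_j))^{−1} mod 13.
  i = 1 (α = 1): (1−3)(1−5)(1−11)(1−2) = (−2)·(−4)·(−10)·(−1) = 80 ≡ 2, so v_1 = 2^{−1} = 7 (mod 13).
  i = 2 (α = 3): (3−1)(3−5)(3−11)(3−2) = 2·(−2)·(−8)·1 = 32 ≡ 6, so v_2 = 6^{−1} = 11 (mod 13).
  i = 3 (α = 5): (5−1)(5−3)(5−11)(5−2) = 4·2·(−6)·3 = −144 ≡ 12, so v_3 = 12^{−1} = 12 (mod 13).
  i = 4 (α = 11): (11−1)(11−3)(11−5)(11−2) = 10·8·6·9 = 4320 ≡ 4, so v_4 = 4^{−1} = 10 (mod 13).
  i = 5 (α = 2): (2−1)(2−3)(2−5)(2−11) = 1·(−1)·(−3)·(−9) = −27 ≡ 12, so v_5 = 12^{−1} = 12 (mod 13).
  v = [7, 11, 12, 10, 12].
Step 2: syndromes of r = [0, 12, 11, 7, 6] (all sums mod 13).
  S_0 = Σ v_i r_i = 7·0 + 11·12 + 12·11 + 10·7 + 12·6 = 406 ≡ 3.
  S_1 = Σ v_i α_i r_i = 7·1·0 + 11·3·12 + 12·5·11 + 10·11·7 + 12·2·6 = 1970 ≡ 7.
  α_i^2 mod 13 = [1, 9, 12, 4, 4].
  S_2 = Σ v_i α_i^2 r_i = 7·1·0 + 11·9·12 + 12·12·11 + 10·4·7 + 12·4·6 = 3340 ≡ 12.
  S = (3, 7, 12) ≠ 0, so r is not a codeword (an error is present).
Step 3: locate the error. For a single error e at position i, S_ℓ = v_i·e·α_i^ℓ, so α_err = S_1/S_0.
  S_0^{−1} = 3^{−1} = 9 (mod 13), so α_err = 7·9 = 63 ≡ 11 = α_4. Error position i = 4.
  Consistency check: S_2/S_1 = 12·2 = 24 ≡ 11 = α_err ✓ (single-error assumption holds).
Step 4: error magnitude e = S_0/v_4 = S_0·∏_{j≠4}(α_4 − α_j) = 3·4 = 12 ≡ 12 (mod 13).
Step 5: correct position 4: c_4 = r_4 − e = 7 − 12 ≡ 8 (mod 13). Hence c = [0, 12, 11, 8, 6].
  Check: interpolating c through the α_i gives m(x) = 7 + 6·x (degree < 2) with m(α_i) = c_i for every i, so c is indeed a codeword.
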